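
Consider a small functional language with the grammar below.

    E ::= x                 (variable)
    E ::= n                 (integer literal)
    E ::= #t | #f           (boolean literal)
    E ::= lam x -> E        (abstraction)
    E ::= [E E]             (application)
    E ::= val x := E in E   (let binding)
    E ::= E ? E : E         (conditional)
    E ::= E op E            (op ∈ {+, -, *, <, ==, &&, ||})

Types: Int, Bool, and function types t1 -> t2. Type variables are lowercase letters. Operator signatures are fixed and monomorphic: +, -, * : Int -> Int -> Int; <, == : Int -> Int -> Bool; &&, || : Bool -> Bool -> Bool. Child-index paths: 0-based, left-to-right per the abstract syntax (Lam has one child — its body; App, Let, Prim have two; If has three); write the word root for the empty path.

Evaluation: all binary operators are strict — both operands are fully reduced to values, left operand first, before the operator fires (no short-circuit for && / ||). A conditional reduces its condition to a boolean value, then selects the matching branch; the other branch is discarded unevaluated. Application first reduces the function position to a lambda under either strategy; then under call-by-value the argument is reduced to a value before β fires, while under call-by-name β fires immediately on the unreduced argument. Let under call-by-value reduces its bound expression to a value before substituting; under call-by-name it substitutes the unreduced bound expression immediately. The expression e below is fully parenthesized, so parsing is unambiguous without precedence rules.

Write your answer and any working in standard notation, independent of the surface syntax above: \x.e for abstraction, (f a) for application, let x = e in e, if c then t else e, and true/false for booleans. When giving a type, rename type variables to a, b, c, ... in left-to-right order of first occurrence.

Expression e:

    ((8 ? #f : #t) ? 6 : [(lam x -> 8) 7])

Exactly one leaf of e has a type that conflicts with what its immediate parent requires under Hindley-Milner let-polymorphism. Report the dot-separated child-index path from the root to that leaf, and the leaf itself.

Answer: 0.0 : 8

Trace:
  unify Int ~ Bool
  FAIL: mismatch Int ~ Bool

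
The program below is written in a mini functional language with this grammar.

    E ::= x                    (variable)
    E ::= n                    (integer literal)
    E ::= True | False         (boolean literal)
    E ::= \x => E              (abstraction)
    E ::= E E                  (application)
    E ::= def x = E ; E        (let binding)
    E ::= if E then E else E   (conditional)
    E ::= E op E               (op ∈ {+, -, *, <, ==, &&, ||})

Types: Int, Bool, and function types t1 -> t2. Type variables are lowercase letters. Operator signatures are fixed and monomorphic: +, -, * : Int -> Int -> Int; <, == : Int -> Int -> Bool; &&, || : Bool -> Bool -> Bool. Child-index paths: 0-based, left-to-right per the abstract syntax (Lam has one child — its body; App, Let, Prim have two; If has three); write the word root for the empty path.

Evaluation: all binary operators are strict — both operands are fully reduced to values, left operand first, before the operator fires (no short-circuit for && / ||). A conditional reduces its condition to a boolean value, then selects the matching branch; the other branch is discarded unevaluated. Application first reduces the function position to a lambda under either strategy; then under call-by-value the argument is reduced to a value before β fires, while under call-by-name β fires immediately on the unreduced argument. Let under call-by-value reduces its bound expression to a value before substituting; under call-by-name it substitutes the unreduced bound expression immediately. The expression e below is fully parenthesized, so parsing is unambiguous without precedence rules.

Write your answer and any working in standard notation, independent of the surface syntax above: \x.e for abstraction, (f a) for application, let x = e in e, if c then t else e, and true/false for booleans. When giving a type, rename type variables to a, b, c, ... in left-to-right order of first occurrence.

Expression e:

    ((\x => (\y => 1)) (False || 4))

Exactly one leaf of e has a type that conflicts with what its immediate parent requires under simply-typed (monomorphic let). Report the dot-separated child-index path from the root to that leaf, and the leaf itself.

Trace:
\y._ : b -> Int
\x._ : a -> b -> Int
  unify Bool ~ Bool
  unify Int ~ Bool
  FAIL: mismatch Int ~ Bool

Answer: 1.1 : 4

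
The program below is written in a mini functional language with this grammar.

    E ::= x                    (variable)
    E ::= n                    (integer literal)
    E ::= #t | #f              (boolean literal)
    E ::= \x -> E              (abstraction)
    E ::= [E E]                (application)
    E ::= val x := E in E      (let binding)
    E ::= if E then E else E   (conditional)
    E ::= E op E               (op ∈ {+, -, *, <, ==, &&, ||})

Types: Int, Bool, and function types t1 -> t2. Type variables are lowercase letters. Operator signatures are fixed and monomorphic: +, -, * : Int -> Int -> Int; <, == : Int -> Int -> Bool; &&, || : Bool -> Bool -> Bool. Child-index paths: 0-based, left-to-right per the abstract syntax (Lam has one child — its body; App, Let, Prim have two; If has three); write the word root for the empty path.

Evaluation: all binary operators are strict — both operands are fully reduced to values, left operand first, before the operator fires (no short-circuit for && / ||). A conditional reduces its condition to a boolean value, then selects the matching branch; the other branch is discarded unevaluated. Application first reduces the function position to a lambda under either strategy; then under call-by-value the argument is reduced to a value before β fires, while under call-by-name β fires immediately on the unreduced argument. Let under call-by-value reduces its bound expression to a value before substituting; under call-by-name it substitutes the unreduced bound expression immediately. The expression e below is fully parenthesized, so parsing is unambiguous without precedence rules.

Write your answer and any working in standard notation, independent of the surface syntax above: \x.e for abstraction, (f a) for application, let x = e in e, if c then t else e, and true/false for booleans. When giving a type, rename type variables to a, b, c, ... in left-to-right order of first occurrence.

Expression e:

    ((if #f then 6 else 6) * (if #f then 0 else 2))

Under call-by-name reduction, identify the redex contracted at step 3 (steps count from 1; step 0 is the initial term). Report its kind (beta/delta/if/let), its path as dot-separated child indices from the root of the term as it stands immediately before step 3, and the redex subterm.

Answer: delta at root : (6 * 2)

Trace:
step 0: ((if false then 6 else 6) * (if false then 0 else 2))
step 1: [if@0] (6 * (if false then 0 else 2))
step 2: [if@1] (6 * 2)
step 3: [delta@root] 12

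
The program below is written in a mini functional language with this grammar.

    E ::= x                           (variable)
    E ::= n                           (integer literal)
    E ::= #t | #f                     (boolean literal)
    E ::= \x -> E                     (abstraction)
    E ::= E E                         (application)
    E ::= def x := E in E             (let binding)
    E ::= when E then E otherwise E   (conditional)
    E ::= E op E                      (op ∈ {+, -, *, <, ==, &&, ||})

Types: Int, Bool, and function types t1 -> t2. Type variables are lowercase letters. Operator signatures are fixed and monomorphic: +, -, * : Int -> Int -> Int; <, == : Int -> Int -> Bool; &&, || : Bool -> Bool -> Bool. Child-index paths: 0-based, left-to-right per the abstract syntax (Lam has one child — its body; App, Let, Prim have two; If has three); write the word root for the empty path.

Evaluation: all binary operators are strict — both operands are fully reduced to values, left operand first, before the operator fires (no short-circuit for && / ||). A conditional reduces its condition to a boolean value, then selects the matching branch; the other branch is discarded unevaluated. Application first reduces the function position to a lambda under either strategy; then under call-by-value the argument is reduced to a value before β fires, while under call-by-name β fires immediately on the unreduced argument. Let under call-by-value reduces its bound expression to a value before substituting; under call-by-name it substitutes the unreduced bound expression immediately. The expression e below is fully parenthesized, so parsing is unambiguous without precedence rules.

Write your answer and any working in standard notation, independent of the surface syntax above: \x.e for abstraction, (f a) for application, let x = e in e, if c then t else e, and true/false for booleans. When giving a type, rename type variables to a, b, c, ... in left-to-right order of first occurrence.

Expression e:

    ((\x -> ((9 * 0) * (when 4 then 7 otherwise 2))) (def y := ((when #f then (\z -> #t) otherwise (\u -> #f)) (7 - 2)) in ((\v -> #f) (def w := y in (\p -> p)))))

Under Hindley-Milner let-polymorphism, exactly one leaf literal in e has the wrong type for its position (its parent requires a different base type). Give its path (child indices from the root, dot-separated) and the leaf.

Answer: 0.0.1.0 : 4

Working:
  unify Int ~ Int
  unify Int ~ Int
  unify Int ~ Int
  unify Int ~ Bool
  FAIL: mismatch Int ~ Bool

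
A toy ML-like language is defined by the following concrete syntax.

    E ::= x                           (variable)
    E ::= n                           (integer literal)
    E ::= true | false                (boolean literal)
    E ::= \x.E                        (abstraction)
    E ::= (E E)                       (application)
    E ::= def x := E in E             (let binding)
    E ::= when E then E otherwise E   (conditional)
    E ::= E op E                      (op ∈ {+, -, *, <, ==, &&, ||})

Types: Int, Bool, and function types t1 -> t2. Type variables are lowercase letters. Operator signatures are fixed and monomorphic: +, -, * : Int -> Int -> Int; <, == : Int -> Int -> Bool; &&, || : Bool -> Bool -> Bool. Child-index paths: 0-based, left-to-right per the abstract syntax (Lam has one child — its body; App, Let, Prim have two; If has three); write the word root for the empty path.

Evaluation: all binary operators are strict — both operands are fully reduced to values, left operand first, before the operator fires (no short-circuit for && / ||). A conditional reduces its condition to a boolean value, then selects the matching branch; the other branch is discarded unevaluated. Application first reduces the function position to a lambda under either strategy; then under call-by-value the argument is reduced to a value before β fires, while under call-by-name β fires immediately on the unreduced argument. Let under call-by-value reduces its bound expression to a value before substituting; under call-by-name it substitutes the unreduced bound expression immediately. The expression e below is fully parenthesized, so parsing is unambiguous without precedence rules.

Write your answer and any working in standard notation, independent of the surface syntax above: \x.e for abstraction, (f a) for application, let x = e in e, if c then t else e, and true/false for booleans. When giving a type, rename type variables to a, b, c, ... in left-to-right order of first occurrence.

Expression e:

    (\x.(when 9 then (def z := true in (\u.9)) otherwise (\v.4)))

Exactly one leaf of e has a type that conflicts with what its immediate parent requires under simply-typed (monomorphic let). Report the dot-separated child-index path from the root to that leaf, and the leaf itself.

Working:
  unify Int ~ Bool
  FAIL: mismatch Int ~ Bool

Answer: 0.0 : 9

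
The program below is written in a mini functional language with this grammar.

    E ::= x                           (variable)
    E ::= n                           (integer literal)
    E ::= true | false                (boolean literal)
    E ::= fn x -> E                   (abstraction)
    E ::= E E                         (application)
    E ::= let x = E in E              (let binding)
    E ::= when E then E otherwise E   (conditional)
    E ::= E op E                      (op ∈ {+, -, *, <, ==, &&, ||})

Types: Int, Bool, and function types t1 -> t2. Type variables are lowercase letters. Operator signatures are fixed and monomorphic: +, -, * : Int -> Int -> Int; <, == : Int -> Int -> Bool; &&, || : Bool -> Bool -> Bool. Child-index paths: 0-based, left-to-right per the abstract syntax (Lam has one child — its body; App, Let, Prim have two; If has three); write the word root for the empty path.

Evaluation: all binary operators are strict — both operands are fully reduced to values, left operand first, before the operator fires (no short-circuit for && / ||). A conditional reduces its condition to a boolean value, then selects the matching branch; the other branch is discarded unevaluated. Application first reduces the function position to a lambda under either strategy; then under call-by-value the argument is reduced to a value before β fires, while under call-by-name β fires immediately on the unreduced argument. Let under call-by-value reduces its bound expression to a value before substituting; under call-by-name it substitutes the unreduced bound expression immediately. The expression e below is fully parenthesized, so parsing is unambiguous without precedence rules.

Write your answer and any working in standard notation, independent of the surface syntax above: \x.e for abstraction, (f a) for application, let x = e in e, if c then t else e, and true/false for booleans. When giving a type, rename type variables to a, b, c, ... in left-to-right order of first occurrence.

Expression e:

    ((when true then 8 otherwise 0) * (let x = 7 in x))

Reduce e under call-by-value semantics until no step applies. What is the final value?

Answer: 56

Trace:
step 0: ((if true then 8 else 0) * (let x = 7 in x))
step 1: [if@0] (8 * (let x = 7 in x))
step 2: [let@1] (8 * 7)
step 3: [delta@root] 56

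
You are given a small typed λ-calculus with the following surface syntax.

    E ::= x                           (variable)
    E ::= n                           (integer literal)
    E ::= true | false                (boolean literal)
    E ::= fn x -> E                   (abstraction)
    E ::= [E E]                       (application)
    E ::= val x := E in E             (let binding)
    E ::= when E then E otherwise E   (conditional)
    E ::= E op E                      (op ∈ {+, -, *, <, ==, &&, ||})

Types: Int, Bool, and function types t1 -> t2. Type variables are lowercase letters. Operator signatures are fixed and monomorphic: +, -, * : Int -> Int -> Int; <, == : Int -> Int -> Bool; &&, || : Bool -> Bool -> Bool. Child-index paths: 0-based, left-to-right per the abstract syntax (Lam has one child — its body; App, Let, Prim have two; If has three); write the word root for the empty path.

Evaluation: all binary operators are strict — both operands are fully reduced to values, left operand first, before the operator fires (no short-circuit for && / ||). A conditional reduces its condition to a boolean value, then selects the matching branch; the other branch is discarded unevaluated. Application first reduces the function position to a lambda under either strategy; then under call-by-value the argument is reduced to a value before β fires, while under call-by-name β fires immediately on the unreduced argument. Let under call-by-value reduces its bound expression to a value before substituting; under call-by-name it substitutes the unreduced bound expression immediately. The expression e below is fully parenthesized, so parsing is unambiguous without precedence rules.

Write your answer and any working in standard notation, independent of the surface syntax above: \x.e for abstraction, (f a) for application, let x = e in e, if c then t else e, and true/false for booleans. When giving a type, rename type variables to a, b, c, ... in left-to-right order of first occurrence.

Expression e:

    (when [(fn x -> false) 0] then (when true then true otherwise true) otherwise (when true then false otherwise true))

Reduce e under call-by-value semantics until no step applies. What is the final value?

Working:
step 0: (if ((\x.false) 0) then (if true then true else true) else (if true then false else true))
step 1: [beta@0] (if false then (if true then true else true) else (if true then false else true))
step 2: [if@root] (if true then false else true)
step 3: [if@root] false

Answer: false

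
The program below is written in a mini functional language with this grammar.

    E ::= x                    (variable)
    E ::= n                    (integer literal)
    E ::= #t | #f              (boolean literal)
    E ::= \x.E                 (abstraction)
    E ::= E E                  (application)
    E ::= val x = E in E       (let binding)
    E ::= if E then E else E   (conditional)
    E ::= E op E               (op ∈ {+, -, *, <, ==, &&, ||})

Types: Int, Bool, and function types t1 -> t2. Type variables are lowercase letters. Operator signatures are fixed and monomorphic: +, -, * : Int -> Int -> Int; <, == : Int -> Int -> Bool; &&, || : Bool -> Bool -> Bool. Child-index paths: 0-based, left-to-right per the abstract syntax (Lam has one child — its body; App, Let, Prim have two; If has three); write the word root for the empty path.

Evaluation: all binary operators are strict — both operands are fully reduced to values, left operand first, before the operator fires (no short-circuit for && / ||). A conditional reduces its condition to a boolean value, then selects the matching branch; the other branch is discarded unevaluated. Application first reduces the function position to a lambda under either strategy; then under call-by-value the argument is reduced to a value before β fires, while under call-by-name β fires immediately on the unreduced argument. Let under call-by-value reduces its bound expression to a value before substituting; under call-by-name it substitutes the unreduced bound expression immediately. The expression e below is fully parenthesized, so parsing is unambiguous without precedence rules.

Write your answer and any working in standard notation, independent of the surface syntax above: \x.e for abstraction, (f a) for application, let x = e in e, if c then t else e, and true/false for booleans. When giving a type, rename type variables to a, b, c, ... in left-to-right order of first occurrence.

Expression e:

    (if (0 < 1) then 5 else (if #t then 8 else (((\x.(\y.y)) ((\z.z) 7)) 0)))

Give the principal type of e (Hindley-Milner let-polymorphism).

Answer: Int

Working:
  unify Int ~ Int
  unify Int ~ Int
  unify Bool ~ Bool
  unify Bool ~ Bool
y : b
\y._ : b -> b
\x._ : a -> b -> b
z : c
\z._ : c -> c
  unify c -> c ~ Int -> d
  unify c ~ Int
  unify Int ~ d
_ _ : Int
  unify a -> b -> b ~ Int -> e
  unify a ~ Int
  unify b -> b ~ e
_ _ : b -> b
  unify b -> b ~ Int -> f
  unify b ~ Int
  unify Int ~ f
_ _ : Int
  unify Int ~ Int
  unify Int ~ Int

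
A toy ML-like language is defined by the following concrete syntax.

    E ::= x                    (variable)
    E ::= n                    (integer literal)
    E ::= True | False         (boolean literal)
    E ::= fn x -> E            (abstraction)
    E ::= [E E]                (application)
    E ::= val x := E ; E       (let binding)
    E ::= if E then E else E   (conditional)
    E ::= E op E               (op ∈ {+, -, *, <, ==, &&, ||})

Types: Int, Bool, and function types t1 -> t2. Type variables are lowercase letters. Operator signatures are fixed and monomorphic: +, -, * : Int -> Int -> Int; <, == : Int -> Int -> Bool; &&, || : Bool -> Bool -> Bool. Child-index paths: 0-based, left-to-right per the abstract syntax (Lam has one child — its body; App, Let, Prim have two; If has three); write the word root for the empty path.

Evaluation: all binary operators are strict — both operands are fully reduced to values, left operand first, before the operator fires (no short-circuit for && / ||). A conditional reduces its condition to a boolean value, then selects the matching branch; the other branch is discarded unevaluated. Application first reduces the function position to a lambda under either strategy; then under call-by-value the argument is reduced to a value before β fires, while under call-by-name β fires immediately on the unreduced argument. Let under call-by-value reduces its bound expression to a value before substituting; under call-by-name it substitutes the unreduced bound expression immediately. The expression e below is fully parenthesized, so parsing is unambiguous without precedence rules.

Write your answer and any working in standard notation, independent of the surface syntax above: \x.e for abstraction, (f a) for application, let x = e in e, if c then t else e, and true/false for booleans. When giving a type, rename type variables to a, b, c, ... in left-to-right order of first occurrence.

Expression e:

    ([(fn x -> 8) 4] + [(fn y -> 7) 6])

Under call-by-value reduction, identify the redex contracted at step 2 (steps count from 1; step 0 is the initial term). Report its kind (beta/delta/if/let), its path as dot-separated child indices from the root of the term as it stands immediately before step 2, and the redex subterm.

Working:
step 0: (((\x.8) 4) + ((\y.7) 6))
step 1: [beta@0] (8 + ((\y.7) 6))
step 2: [beta@1] (8 + 7)

Answer: beta at 1 : ((\y.7) 6)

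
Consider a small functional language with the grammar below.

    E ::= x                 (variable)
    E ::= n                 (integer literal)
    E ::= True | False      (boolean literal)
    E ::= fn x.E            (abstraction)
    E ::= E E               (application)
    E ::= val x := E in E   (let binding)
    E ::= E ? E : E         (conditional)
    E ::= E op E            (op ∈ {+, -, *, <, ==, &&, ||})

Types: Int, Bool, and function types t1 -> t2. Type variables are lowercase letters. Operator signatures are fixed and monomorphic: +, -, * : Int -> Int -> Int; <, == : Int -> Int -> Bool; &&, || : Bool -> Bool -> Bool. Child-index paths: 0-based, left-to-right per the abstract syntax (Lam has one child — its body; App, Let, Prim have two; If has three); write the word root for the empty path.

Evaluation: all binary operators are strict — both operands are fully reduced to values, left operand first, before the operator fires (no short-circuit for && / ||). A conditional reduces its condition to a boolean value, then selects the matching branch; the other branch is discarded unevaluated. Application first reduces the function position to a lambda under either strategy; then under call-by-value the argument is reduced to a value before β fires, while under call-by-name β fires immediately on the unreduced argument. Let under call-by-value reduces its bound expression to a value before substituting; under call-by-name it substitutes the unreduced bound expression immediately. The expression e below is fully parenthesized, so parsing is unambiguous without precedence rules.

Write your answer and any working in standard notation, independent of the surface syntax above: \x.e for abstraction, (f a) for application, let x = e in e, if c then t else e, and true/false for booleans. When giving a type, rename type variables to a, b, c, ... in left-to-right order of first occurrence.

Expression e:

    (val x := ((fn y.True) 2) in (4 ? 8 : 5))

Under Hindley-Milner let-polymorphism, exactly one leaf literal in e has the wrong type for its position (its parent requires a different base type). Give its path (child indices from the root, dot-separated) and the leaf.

Answer: 1.0 : 4

Working:
\y._ : a -> Bool
  unify a -> Bool ~ Int -> b
  unify a ~ Int
  unify Bool ~ b
_ _ : Bool
let x : Bool
  unify Int ~ Bool
  FAIL: mismatch Int ~ Bool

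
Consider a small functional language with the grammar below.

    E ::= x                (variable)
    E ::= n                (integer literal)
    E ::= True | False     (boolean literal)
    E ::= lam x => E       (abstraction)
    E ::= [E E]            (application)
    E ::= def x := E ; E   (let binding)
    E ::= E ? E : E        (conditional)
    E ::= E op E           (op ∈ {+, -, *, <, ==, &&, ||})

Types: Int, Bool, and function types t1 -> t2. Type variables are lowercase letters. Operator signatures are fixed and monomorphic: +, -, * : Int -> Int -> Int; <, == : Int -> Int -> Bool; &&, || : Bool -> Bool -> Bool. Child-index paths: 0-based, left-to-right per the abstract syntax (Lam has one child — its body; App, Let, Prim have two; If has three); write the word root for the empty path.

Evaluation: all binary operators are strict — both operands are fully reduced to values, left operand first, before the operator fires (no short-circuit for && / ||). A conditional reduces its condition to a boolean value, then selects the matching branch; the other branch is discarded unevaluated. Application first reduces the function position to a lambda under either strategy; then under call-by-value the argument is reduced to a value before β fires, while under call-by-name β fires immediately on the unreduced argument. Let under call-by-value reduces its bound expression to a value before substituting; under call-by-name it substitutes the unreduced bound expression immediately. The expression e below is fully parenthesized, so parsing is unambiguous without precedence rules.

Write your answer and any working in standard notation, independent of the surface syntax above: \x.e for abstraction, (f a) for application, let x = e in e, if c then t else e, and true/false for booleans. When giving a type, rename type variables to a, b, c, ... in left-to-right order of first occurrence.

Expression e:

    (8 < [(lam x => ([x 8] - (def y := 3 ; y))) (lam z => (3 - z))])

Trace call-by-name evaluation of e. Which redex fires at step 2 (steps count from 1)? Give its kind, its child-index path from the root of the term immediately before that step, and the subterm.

Working:
step 0: (8 < ((\x.((x 8) - (let y = 3 in y))) (\z.(3 - z))))
step 1: [beta@1] (8 < (((\z.(3 - z)) 8) - (let y = 3 in y)))
step 2: [beta@1.0] (8 < ((3 - 8) - (let y = 3 in y)))

Answer: beta at 1.0 : ((\z.(3 - z)) 8)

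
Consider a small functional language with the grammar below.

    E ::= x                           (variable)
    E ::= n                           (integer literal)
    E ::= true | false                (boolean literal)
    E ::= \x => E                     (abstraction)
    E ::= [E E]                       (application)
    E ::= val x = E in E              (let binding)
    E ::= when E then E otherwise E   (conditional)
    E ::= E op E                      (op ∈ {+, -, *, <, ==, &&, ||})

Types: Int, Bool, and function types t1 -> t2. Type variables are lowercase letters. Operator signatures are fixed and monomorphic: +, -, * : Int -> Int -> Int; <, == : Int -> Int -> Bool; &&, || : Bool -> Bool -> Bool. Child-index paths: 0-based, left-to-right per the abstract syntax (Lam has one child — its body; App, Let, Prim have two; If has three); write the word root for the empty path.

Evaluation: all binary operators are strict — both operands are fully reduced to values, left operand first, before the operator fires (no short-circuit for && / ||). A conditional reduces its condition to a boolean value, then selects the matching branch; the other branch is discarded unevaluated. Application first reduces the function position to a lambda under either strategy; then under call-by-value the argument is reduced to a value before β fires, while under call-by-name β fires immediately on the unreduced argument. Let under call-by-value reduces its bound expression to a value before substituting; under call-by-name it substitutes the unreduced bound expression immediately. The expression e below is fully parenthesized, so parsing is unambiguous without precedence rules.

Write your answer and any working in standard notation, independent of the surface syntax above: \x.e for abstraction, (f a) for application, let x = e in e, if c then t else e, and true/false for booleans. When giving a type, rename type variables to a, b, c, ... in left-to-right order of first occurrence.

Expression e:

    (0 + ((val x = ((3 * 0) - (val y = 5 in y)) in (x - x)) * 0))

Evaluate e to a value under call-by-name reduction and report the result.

Answer: 0

Trace:
step 0: (0 + ((let x = ((3 * 0) - (let y = 5 in y)) in (x - x)) * 0))
step 1: [let@1.0] (0 + ((((3 * 0) - (let y = 5 in y)) - ((3 * 0) - (let y = 5 in y))) * 0))
step 2: [delta@1.0.0.0] (0 + (((0 - (let y = 5 in y)) - ((3 * 0) - (let y = 5 in y))) * 0))
step 3: [let@1.0.0.1] (0 + (((0 - 5) - ((3 * 0) - (let y = 5 in y))) * 0))
step 4: [delta@1.0.0] (0 + ((-5 - ((3 * 0) - (let y = 5 in y))) * 0))
step 5: [delta@1.0.1.0] (0 + ((-5 - (0 - (let y = 5 in y))) * 0))
step 6: [let@1.0.1.1] (0 + ((-5 - (0 - 5)) * 0))
step 7: [delta@1.0.1] (0 + ((-5 - -5) * 0))
step 8: [delta@1.0] (0 + (0 * 0))
step 9: [delta@1] (0 + 0)
step 10: [delta@root] 0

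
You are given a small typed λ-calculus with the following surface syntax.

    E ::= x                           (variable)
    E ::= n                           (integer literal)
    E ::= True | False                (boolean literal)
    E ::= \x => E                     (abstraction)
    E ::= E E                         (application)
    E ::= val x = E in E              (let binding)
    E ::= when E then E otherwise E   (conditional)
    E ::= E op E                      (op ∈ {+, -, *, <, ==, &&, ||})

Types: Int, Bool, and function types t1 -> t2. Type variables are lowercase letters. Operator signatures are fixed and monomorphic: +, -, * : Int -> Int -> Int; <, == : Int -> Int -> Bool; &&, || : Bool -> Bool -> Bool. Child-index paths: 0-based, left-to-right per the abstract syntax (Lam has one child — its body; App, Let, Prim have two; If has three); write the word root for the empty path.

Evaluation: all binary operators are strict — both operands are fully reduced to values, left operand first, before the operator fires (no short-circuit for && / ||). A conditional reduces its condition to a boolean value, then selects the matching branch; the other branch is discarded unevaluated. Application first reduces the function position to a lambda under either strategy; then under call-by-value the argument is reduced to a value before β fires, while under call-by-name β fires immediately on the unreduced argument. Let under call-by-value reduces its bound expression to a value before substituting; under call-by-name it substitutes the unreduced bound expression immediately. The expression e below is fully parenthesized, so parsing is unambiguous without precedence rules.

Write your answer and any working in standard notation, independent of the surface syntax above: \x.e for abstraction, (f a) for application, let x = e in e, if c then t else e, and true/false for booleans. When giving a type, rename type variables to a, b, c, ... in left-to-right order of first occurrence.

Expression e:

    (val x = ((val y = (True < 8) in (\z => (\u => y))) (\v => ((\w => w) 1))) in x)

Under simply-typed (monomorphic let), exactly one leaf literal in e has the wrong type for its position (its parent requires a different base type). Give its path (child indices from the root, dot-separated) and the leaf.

Answer: 0.0.0.0 : true

Derivation:
  unify Bool ~ Int
  FAIL: mismatch Bool ~ Int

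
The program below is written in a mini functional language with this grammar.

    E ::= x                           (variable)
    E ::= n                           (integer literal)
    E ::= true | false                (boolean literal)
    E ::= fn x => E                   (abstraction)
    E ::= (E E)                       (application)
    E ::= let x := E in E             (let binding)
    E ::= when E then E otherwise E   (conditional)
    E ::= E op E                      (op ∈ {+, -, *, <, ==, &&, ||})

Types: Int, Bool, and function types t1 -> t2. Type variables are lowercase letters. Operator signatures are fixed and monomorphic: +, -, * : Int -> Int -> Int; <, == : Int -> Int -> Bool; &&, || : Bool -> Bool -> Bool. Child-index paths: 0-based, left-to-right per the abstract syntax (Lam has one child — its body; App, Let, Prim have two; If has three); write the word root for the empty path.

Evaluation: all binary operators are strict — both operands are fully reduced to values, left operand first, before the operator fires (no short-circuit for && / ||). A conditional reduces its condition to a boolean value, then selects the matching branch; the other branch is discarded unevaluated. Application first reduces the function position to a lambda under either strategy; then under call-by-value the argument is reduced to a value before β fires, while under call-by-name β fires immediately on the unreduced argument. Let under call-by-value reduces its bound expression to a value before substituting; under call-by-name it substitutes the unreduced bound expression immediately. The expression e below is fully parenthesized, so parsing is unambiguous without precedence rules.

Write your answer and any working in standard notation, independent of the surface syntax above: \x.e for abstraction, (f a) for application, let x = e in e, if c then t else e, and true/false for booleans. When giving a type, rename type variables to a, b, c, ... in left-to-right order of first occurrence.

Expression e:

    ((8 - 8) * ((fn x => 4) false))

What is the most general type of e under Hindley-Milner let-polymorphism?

Derivation:
  unify Int ~ Int
  unify Int ~ Int
  unify Int ~ Int
\x._ : a -> Int
  unify a -> Int ~ Bool -> b
  unify a ~ Bool
  unify Int ~ b
_ _ : Int
  unify Int ~ Int

Answer: Int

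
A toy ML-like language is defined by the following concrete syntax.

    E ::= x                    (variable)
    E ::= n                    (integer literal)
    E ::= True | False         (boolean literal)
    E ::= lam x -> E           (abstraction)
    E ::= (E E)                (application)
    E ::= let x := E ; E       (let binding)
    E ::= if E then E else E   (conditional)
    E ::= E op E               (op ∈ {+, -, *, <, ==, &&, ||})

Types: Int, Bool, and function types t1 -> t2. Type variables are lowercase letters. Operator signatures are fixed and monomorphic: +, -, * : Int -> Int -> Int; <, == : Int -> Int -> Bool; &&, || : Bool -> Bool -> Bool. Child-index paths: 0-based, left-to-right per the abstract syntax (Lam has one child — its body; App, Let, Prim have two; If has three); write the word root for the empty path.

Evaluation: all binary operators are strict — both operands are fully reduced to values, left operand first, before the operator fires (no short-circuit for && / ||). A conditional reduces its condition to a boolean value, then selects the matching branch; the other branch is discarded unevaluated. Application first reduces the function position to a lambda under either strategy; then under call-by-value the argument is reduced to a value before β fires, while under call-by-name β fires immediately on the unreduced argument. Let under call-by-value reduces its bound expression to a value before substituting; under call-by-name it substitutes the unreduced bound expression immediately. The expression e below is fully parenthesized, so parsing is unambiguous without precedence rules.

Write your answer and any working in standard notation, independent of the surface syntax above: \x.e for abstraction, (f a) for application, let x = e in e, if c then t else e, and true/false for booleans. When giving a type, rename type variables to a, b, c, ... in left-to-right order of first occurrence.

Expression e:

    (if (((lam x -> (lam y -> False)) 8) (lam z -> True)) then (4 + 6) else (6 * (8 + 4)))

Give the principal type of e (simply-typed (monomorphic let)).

Derivation:
\y._ : b -> Bool
\x._ : a -> b -> Bool
  unify a -> b -> Bool ~ Int -> c
  unify a ~ Int
  unify b -> Bool ~ c
_ _ : b -> Bool
\z._ : d -> Bool
  unify b -> Bool ~ (d -> Bool) -> e
  unify b ~ d -> Bool
  unify Bool ~ e
_ _ : Bool
  unify Bool ~ Bool
  unify Int ~ Int
  unify Int ~ Int
  unify Int ~ Int
  unify Int ~ Int
  unify Int ~ Int
  unify Int ~ Int
  unify Int ~ Int

Answer: Int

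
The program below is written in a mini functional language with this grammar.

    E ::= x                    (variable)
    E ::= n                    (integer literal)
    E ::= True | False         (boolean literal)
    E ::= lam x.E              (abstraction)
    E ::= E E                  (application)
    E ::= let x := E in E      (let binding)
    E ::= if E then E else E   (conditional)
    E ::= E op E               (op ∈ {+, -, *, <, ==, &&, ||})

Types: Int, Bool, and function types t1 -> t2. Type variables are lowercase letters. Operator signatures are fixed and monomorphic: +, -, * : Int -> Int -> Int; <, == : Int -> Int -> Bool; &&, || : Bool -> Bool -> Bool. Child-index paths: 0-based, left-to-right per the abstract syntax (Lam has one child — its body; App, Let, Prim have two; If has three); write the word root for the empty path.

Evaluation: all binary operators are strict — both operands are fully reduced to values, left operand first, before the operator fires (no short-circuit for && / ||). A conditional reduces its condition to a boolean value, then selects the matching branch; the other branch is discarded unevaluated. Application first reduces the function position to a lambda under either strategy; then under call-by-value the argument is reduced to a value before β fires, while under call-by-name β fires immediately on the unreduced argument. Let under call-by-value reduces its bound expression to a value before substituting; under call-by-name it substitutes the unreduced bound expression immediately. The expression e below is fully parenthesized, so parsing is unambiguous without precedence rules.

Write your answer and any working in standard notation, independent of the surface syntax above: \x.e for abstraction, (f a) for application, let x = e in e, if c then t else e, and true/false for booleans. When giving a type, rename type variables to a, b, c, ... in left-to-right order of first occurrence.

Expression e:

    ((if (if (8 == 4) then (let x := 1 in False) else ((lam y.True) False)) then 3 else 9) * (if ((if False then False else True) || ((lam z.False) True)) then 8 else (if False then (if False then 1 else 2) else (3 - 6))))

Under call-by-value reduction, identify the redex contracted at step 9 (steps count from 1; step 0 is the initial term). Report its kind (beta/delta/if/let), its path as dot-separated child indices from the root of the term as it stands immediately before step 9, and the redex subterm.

Working:
step 0: ((if (if (8 == 4) then (let x = 1 in false) else ((\y.true) false)) then 3 else 9) * (if ((if false then false else true) || ((\z.false) true)) then 8 else (if false then (if false then 1 else 2) else (3 - 6))))
step 1: [delta@0.0.0] ((if (if false then (let x = 1 in false) else ((\y.true) false)) then 3 else 9) * (if ((if false then false else true) || ((\z.false) true)) then 8 else (if false then (if false then 1 else 2) else (3 - 6))))
step 2: [if@0.0] ((if ((\y.true) false) then 3 else 9) * (if ((if false then false else true) || ((\z.false) true)) then 8 else (if false then (if false then 1 else 2) else (3 - 6))))
step 3: [beta@0.0] ((if true then 3 else 9) * (if ((if false then false else true) || ((\z.false) true)) then 8 else (if false then (if false then 1 else 2) else (3 - 6))))
step 4: [if@0] (3 * (if ((if false then false else true) || ((\z.false) true)) then 8 else (if false then (if false then 1 else 2) else (3 - 6))))
step 5: [if@1.0.0] (3 * (if (true || ((\z.false) true)) then 8 else (if false then (if false then 1 else 2) else (3 - 6))))
step 6: [beta@1.0.1] (3 * (if (true || false) then 8 else (if false then (if false then 1 else 2) else (3 - 6))))
step 7: [delta@1.0] (3 * (if true then 8 else (if false then (if false then 1 else 2) else (3 - 6))))
step 8: [if@1] (3 * 8)
step 9: [delta@root] 24

Answer: delta at root : (3 * 8)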